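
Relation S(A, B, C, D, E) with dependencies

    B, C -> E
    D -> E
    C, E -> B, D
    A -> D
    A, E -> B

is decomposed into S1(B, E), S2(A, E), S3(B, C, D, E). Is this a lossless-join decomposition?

No

Chase test. Columns are A, B, C, D, E; row i has aⱼ where attribute j ∈ Si, else bᵢⱼ.
Initial tableau (one row per fragment):
  row 1: b11 a2 b13 b14 a5
  row 2: a1 b22 b23 b24 a5
  row 3: b31 a2 a3 a4 a5
No row becomes fully distinguished — the join is lossy.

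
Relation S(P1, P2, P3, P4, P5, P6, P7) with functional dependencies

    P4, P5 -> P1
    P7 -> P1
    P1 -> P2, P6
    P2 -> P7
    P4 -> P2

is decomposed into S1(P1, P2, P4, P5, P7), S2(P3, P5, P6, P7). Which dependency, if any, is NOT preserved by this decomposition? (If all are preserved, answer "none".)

P4, P5 → P1 lies within S1.
P7 → P1 lies within S1.
P1 → P2, P6: restricted closure across fragments reaches P2, P6.
P2 → P7 lies within S1.
P4 → P2 lies within S1.
Every dependency is enforceable on the fragments, so the decomposition is dependency-preserving.

none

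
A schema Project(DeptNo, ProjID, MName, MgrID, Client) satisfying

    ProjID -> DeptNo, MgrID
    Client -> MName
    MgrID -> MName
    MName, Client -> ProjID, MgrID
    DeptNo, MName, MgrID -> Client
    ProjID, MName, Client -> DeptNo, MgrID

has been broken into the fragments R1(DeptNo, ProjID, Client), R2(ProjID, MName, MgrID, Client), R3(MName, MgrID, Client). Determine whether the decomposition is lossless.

Yes

Chase test. Columns are DeptNo, ProjID, MName, MgrID, Client; row i has aⱼ where attribute j ∈ Ri, else bᵢⱼ.
Initial tableau (one row per fragment):
  row 1: a1 a2 b13 b14 a5
  row 2: b21 a2 a3 a4 a5
  row 3: b31 b32 a3 a4 a5
Rows 1 and 2 agree on ProjID; apply ProjID→DeptNo, MgrID and equate their DeptNo, MgrID entries.
Rows 1 and 2 agree on Client; apply Client→MName and equate their MName entries.
Rows 1 and 3 agree on MName, Client; apply MName, Client→ProjID, MgrID and equate their ProjID, MgrID entries.
Rows 1 and 3 agree on ProjID, MName, Client; apply ProjID, MName, Client→DeptNo, MgrID and equate their DeptNo, MgrID entries.
Row 1 is now all distinguished symbols — the join is lossless.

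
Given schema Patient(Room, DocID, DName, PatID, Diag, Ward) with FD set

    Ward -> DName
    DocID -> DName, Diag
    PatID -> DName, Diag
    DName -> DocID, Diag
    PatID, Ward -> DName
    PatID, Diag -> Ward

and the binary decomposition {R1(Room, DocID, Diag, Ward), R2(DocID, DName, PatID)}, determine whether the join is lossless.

Common attributes: R1 ∩ R2 = {DocID}.
Closure of {DocID}: DocID → DName, Diag applies, adding DName, Diag. So (DocID)⁺ = {DocID, DName, Diag}.
The closure contains neither all of R1 = {Room, DocID, Diag, Ward} nor all of R2 = {DocID, DName, PatID}, so the common attributes are not a superkey of either fragment. The join is lossy.

No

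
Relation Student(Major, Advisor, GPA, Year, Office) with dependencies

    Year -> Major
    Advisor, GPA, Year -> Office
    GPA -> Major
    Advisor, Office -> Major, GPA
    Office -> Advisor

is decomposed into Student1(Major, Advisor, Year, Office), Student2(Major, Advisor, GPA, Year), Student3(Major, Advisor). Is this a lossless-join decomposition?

No

Chase test. Columns are Major, Advisor, GPA, Year, Office; row i has aⱼ where attribute j ∈ Studenti, else bᵢⱼ.
Initial tableau (one row per fragment):
  row 1: a1 a2 b13 a4 a5
  row 2: a1 a2 a3 a4 b25
  row 3: a1 a2 b33 b34 b35
No row becomes fully distinguished — the join is lossy.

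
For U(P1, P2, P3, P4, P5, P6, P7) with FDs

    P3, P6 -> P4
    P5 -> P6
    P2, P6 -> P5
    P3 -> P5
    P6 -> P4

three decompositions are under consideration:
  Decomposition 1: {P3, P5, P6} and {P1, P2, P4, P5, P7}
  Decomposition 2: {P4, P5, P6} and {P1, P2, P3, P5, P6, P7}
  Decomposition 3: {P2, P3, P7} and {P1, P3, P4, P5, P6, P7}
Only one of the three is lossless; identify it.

Decomposition 2

Decomposition 1: common = {P5}, closure = {P4, P5, P6} → lossy.
Decomposition 2: common = {P5, P6}, closure = {P4, P5, P6} → lossless.
Decomposition 3: common = {P3, P7}, closure = {P3, P4, P5, P6, P7} → lossy.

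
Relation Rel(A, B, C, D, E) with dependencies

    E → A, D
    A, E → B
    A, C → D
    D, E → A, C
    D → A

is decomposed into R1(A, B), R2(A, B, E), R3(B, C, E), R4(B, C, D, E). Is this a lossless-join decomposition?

Yes

Chase test. Columns are A, B, C, D, E; row i has aⱼ where attribute j ∈ Ri, else bᵢⱼ.
Initial tableau (one row per fragment):
  row 1: a1 a2 b13 b14 b15
  row 2: a1 a2 b23 b24 a5
  row 3: b31 a2 a3 b34 a5
  row 4: b41 a2 a3 a4 a5
Rows 2 and 3 agree on E; apply E→A, D and equate their A, D entries.
Rows 2 and 4 agree on E; apply E→A, D and equate their A, D entries.
Rows 2 and 3 agree on D, E; apply D, E→A, C and equate their A, C entries.
Row 2 is now all distinguished symbols — the join is lossless.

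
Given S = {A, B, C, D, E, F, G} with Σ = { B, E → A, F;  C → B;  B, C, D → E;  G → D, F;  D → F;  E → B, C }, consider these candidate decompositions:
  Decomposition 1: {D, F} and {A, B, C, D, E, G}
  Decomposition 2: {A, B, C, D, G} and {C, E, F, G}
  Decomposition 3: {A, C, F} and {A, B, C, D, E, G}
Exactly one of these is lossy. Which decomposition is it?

Decomposition 3

Decomposition 1: common = {D}, closure = {D, F} → lossless.
Decomposition 2: common = {C, G}, closure = {A, B, C, D, E, F, G} → lossless.
Decomposition 3: common = {A, C}, closure = {A, B, C} → lossy.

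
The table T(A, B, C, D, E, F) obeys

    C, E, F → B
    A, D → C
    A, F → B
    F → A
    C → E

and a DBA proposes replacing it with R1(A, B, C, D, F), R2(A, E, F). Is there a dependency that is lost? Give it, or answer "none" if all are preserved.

Check C → E: no single fragment contains all of {C, E}, and the restricted closure of {C} across the fragments never reaches {E}.
C, E, F → B is preserved.
A, D → C is preserved.
A, F → B is preserved.
F → A is preserved.

C → E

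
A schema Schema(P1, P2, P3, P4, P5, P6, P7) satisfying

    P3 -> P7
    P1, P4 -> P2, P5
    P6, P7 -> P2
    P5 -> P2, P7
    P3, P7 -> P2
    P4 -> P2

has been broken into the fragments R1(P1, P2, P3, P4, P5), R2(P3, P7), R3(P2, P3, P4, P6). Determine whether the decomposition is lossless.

No

Chase test. Columns are P1, P2, P3, P4, P5, P6, P7; row i has aⱼ where attribute j ∈ Ri, else bᵢⱼ.
Initial tableau (one row per fragment):
  row 1: a1 a2 a3 a4 a5 b16 b17
  row 2: b21 b22 a3 b24 b25 b26 a7
  row 3: b31 a2 a3 a4 b35 a6 b37
Rows 1 and 2 agree on P3; apply P3→P7 and equate their P7 entries.
Rows 1 and 3 agree on P3; apply P3→P7 and equate their P7 entries.
Rows 1 and 2 agree on P3, P7; apply P3, P7→P2 and equate their P2 entries.
No row becomes fully distinguished — the join is lossy.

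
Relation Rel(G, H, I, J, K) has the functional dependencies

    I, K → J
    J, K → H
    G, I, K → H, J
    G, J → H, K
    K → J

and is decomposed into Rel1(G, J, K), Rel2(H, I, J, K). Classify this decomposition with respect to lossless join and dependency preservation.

Lossless test: (J, K)⁺ = {H, J, K}, which is a superkey of neither fragment — lossy.
Dependency preservation: G, I, K → H, J; G, J → H, K are not contained in any single fragment, but the restricted closure of each left-hand side across the fragments still reaches the right-hand side; the remaining FDs each lie inside some fragment. All dependencies are preserved.

lossy but dependency-preserving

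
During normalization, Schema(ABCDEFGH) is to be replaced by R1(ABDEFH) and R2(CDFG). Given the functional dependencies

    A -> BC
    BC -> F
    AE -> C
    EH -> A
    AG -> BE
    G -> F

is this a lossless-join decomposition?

No

Common attributes: R1 ∩ R2 = {DF}.
No dependency enlarges {DF}, so (DF)⁺ = {DF}.
The closure contains neither all of R1 = {ABDEFH} nor all of R2 = {CDFG}, so the common attributes are not a superkey of either fragment. The join is lossy.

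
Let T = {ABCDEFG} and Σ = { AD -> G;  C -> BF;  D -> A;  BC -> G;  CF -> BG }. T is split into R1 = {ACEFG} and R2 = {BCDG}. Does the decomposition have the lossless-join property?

No

Common attributes: R1 ∩ R2 = {CG}.
Closure of {CG}: C → BF applies, adding BF. So (CG)⁺ = {BCFG}.
The closure contains neither all of R1 = {ACEFG} nor all of R2 = {BCDG}, so the common attributes are not a superkey of either fragment. The join is lossy.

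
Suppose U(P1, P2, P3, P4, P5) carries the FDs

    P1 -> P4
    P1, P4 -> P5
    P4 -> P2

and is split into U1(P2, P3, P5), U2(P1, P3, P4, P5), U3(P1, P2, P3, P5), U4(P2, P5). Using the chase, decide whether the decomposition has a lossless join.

Yes

Chase test. Columns are P1, P2, P3, P4, P5; row i has aⱼ where attribute j ∈ Ui, else bᵢⱼ.
Initial tableau (one row per fragment):
  row 1: b11 a2 a3 b14 a5
  row 2: a1 b22 a3 a4 a5
  row 3: a1 a2 a3 b34 a5
  row 4: b41 a2 b43 b44 a5
Rows 2 and 3 agree on P1; apply P1→P4 and equate their P4 entries.
Rows 2 and 3 agree on P4; apply P4→P2 and equate their P2 entries.
Row 2 is now all distinguished symbols — the join is lossless.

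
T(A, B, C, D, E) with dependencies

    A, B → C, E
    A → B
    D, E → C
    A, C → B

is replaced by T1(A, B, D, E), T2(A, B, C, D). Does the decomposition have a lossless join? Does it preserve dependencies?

Lossless test: (A, B, D)⁺ = {A, B, C, D, E}, which contains all of one fragment — lossless.
Dependency preservation: the restricted closure of {D, E} across the fragments never reaches {C}, so D, E → C cannot be enforced without a join — not preserved.

lossless but not dependency-preserving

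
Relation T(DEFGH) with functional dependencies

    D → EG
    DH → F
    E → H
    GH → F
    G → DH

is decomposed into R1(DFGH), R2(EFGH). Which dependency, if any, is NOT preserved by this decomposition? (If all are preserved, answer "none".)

none

D → EG: restricted closure across fragments reaches EG.
DH → F lies within R1.
E → H lies within R2.
GH → F lies within R1.
G → DH lies within R1.
Every dependency is enforceable on the fragments, so the decomposition is dependency-preserving.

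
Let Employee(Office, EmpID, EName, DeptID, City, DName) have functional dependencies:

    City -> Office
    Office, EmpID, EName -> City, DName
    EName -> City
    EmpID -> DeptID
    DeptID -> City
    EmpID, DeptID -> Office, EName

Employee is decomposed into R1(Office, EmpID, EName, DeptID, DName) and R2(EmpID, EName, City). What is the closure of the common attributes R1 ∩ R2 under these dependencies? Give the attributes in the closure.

R1 ∩ R2 = {EmpID, EName}.
EName → City applies, adding City
EmpID → DeptID applies, adding DeptID
EmpID, DeptID → Office, EName applies, adding Office
Office, EmpID, EName → City, DName applies, adding DName
Closure: {Office, EmpID, EName, DeptID, City, DName}.

Office, EmpID, EName, DeptID, City, DName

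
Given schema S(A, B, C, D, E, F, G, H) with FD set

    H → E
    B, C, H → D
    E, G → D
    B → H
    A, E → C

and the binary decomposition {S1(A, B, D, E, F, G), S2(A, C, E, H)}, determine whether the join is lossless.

No

Common attributes: S1 ∩ S2 = {A, E}.
Closure of {A, E}: A, E → C applies, adding C. So (A, E)⁺ = {A, C, E}.
The closure contains neither all of S1 = {A, B, D, E, F, G} nor all of S2 = {A, C, E, H}, so the common attributes are not a superkey of either fragment. The join is lossy.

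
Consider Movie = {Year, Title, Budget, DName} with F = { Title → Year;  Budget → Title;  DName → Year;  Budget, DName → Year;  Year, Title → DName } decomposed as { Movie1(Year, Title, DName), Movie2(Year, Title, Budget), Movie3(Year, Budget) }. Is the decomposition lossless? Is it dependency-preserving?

Lossless test (chase): Rows 2 and 3 agree on Budget; apply Budget→Title and equate their Title entries. Rows 1 and 2 agree on Year, Title; apply Year, Title→DName and equate their DName entries. Rows 1 and 3 agree on Year, Title; apply Year, Title→DName and equate their DName entries. Row 2 is now all distinguished symbols — the join is lossless.
Dependency preservation: Budget, DName → Year is not contained in any single fragment, but the restricted closure of its left-hand side across the fragments still reaches the right-hand side; the remaining FDs each lie inside some fragment. All dependencies are preserved.

lossless and dependency-preserving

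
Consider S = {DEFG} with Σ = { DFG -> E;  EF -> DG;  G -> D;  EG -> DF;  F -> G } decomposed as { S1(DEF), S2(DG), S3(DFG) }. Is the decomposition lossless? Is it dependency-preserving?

Lossless test (chase): Rows 1 and 3 agree on F; apply F→G and equate their G entries. Rows 1 and 3 agree on DFG; apply DFG→E and equate their E entries. Row 1 is now all distinguished symbols — the join is lossless.
Dependency preservation: the restricted closure of {EG} across the fragments never reaches {DF}, so EG → DF cannot be enforced without a join — not preserved.

lossless but not dependency-preserving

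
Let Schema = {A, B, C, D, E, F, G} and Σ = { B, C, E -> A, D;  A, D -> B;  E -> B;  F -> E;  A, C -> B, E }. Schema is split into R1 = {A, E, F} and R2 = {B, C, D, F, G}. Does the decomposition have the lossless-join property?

No

Common attributes: R1 ∩ R2 = {F}.
Closure of {F}: F → E applies, adding E; E → B applies, adding B. So (F)⁺ = {B, E, F}.
The closure contains neither all of R1 = {A, E, F} nor all of R2 = {B, C, D, F, G}, so the common attributes are not a superkey of either fragment. The join is lossy.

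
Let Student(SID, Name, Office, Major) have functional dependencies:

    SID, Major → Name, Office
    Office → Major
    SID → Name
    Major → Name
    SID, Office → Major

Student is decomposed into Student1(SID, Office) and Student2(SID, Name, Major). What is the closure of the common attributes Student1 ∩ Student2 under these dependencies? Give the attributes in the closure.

Student1 ∩ Student2 = {SID}.
SID → Name applies, adding Name
Closure: {SID, Name}.

SID, Name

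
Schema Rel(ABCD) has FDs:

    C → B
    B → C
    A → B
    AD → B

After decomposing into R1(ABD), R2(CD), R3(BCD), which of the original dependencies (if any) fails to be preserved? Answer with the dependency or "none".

C → B lies within R3.
B → C lies within R3.
A → B lies within R1.
AD → B lies within R1.
Every dependency is enforceable on the fragments, so the decomposition is dependency-preserving.

none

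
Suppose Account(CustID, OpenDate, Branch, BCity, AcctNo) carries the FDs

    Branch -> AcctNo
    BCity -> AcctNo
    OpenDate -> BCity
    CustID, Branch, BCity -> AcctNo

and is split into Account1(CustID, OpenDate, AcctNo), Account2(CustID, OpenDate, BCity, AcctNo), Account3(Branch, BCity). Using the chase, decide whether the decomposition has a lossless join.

No

Chase test. Columns are CustID, OpenDate, Branch, BCity, AcctNo; row i has aⱼ where attribute j ∈ Accounti, else bᵢⱼ.
Initial tableau (one row per fragment):
  row 1: a1 a2 b13 b14 a5
  row 2: a1 a2 b23 a4 a5
  row 3: b31 b32 a3 a4 b35
Rows 2 and 3 agree on BCity; apply BCity→AcctNo and equate their AcctNo entries.
Rows 1 and 2 agree on OpenDate; apply OpenDate→BCity and equate their BCity entries.
No row becomes fully distinguished — the join is lossy.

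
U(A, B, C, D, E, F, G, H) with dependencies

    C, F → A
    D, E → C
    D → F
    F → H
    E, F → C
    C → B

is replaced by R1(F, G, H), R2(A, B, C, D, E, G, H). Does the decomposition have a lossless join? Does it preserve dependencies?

Lossless test: (G, H)⁺ = {G, H}, which is a superkey of neither fragment — lossy.
Dependency preservation: the restricted closure of {C, F} across the fragments never reaches {A}, so C, F → A cannot be enforced without a join — not preserved.

lossy and not dependency-preserving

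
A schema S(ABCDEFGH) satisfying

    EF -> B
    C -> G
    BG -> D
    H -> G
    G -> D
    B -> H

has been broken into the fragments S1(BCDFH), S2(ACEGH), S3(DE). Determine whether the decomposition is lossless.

Chase test. Columns are ABCDEFGH; row i has aⱼ where attribute j ∈ Si, else bᵢⱼ.
Initial tableau (one row per fragment):
  row 1: b11 a2 a3 a4 b15 a6 b17 a8
  row 2: a1 b22 a3 b24 a5 b26 a7 a8
  row 3: b31 b32 b33 a4 a5 b36 b37 b38
Rows 1 and 2 agree on C; apply C→G and equate their G entries.
Rows 1 and 2 agree on G; apply G→D and equate their D entries.
No row becomes fully distinguished — the join is lossy.

No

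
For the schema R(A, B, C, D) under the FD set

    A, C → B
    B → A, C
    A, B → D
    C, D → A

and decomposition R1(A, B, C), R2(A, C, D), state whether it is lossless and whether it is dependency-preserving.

lossless and dependency-preserving

Lossless test: (A, C)⁺ = {A, B, C, D}, which contains all of one fragment — lossless.
Dependency preservation: A, B → D is not contained in any single fragment, but the restricted closure of its left-hand side across the fragments still reaches the right-hand side; the remaining FDs each lie inside some fragment. All dependencies are preserved.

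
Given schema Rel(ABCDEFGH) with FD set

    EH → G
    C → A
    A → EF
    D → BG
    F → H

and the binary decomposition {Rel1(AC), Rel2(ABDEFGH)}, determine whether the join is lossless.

Common attributes: Rel1 ∩ Rel2 = {A}.
Closure of {A}: A → EF applies, adding EF; F → H applies, adding H; EH → G applies, adding G. So (A)⁺ = {AEFGH}.
The closure contains neither all of Rel1 = {AC} nor all of Rel2 = {ABDEFGH}, so the common attributes are not a superkey of either fragment. The join is lossy.

No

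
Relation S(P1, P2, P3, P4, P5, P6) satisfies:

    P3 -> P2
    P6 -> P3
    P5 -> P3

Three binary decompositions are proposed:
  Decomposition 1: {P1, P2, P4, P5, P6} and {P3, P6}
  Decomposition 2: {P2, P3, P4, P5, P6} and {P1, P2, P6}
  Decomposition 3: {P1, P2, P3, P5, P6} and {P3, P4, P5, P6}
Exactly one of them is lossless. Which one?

Decomposition 1: common = {P6}, closure = {P2, P3, P6} → lossless.
Decomposition 2: common = {P2, P6}, closure = {P2, P3, P6} → lossy.
Decomposition 3: common = {P3, P5, P6}, closure = {P2, P3, P5, P6} → lossy.

Decomposition 1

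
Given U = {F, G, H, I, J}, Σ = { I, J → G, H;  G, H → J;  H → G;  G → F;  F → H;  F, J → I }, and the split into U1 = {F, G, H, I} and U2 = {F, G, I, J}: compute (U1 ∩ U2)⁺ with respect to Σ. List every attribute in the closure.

F, G, H, I, J

U1 ∩ U2 = {F, G, I}.
F → H applies, adding H
G, H → J applies, adding J
Closure: {F, G, H, I, J}.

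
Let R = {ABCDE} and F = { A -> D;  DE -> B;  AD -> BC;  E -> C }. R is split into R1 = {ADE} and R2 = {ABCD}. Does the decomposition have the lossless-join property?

Common attributes: R1 ∩ R2 = {AD}.
Closure of {AD}: AD → BC applies, adding BC. So (AD)⁺ = {ABCD}.
This closure contains every attribute of R2, so R1 ∩ R2 → R2. The join is lossless.

Yes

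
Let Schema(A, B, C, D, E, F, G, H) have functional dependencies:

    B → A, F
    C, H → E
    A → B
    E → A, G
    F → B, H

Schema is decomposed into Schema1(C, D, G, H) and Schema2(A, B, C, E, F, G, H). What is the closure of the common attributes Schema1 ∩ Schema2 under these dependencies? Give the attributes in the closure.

A, B, C, E, F, G, H

Schema1 ∩ Schema2 = {C, G, H}.
C, H → E applies, adding E
E → A, G applies, adding A
A → B applies, adding B
B → A, F applies, adding F
Closure: {A, B, C, E, F, G, H}.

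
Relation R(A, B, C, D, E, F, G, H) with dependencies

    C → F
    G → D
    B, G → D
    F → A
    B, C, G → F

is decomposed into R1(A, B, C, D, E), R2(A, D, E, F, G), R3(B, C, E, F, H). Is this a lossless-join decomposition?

No

Chase test. Columns are A, B, C, D, E, F, G, H; row i has aⱼ where attribute j ∈ Ri, else bᵢⱼ.
Initial tableau (one row per fragment):
  row 1: a1 a2 a3 a4 a5 b16 b17 b18
  row 2: a1 b22 b23 a4 a5 a6 a7 b28
  row 3: b31 a2 a3 b34 a5 a6 b37 a8
Rows 1 and 3 agree on C; apply C→F and equate their F entries.
Rows 1 and 3 agree on F; apply F→A and equate their A entries.
No row becomes fully distinguished — the join is lossy.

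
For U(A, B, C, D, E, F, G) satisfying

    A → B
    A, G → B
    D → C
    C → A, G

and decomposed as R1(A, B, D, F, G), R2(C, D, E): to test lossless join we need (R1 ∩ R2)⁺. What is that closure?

R1 ∩ R2 = {D}.
D → C applies, adding C
C → A, G applies, adding A, G
A → B applies, adding B
Closure: {A, B, C, D, G}.

A, B, C, D, G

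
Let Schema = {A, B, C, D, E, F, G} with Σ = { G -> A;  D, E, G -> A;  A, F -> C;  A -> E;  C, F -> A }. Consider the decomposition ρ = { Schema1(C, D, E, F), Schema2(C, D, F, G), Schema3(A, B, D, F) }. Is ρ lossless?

Chase test. Columns are A, B, C, D, E, F, G; row i has aⱼ where attribute j ∈ Schemai, else bᵢⱼ.
Initial tableau (one row per fragment):
  row 1: b11 b12 a3 a4 a5 a6 b17
  row 2: b21 b22 a3 a4 b25 a6 a7
  row 3: a1 a2 b33 a4 b35 a6 b37
Rows 1 and 2 agree on C, F; apply C, F→A and equate their A entries.
Rows 1 and 2 agree on A; apply A→E and equate their E entries.
No row becomes fully distinguished — the join is lossy.

No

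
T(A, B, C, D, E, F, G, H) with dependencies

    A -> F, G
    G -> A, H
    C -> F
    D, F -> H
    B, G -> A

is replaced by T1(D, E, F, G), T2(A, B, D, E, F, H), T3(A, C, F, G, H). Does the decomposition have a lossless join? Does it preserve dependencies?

Lossless test (chase): Rows 2 and 3 agree on A; apply A→F, G and equate their F, G entries. Rows 1 and 2 agree on G; apply G→A, H and equate their A, H entries. No row becomes fully distinguished — the join is lossy.
Dependency preservation: B, G → A is not contained in any single fragment, but the restricted closure of its left-hand side across the fragments still reaches the right-hand side; the remaining FDs each lie inside some fragment. All dependencies are preserved.

lossy but dependency-preserving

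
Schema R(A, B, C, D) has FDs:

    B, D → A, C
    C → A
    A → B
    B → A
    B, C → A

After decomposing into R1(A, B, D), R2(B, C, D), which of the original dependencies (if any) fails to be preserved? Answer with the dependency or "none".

none

B, D → A, C: restricted closure across fragments reaches A, C.
C → A: restricted closure across fragments reaches A.
A → B lies within R1.
B → A lies within R1.
B, C → A: restricted closure across fragments reaches A.
Every dependency is enforceable on the fragments, so the decomposition is dependency-preserving.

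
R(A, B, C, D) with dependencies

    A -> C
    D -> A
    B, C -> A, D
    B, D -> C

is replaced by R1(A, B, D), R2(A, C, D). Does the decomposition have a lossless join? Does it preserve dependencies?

lossless but not dependency-preserving

Lossless test: (A, D)⁺ = {A, C, D}, which contains all of one fragment — lossless.
Dependency preservation: the restricted closure of {B, C} across the fragments never reaches {A, D}, so B, C → A, D cannot be enforced without a join — not preserved.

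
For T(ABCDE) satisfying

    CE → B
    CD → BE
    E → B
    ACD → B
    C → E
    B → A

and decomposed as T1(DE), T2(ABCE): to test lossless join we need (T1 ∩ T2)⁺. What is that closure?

ABE

T1 ∩ T2 = {E}.
E → B applies, adding B
B → A applies, adding A
Closure: {ABE}.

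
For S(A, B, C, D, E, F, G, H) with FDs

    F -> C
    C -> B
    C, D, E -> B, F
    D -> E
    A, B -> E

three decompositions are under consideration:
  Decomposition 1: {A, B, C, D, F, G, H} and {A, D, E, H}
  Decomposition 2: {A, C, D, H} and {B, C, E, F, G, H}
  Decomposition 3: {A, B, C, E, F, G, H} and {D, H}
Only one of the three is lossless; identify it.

Decomposition 1

Decomposition 1: common = {A, D, H}, closure = {A, D, E, H} → lossless.
Decomposition 2: common = {C, H}, closure = {B, C, H} → lossy.
Decomposition 3: common = {H}, closure = {H} → lossy.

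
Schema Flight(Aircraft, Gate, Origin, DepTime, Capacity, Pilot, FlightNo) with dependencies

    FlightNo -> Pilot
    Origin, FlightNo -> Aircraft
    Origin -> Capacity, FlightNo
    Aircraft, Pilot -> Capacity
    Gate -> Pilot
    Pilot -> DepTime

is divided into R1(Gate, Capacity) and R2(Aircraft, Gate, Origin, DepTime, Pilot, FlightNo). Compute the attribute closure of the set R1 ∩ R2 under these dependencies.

Gate, DepTime, Pilot

R1 ∩ R2 = {Gate}.
Gate → Pilot applies, adding Pilot
Pilot → DepTime applies, adding DepTime
Closure: {Gate, DepTime, Pilot}.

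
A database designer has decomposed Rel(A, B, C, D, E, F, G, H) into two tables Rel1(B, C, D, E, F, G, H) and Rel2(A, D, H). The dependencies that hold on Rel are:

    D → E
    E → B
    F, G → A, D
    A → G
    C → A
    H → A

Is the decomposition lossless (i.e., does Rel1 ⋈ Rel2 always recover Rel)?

Yes

Common attributes: Rel1 ∩ Rel2 = {D, H}.
Closure of {D, H}: D → E applies, adding E; E → B applies, adding B; H → A applies, adding A; A → G applies, adding G. So (D, H)⁺ = {A, B, D, E, G, H}.
This closure contains every attribute of Rel2, so Rel1 ∩ Rel2 → Rel2. The join is lossless.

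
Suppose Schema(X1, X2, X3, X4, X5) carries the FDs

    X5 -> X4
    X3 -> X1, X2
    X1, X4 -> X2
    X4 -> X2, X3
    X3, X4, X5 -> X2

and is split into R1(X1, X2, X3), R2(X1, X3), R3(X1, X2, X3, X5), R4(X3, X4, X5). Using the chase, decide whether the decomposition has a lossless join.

Yes

Chase test. Columns are X1, X2, X3, X4, X5; row i has aⱼ where attribute j ∈ Ri, else bᵢⱼ.
Initial tableau (one row per fragment):
  row 1: a1 a2 a3 b14 b15
  row 2: a1 b22 a3 b24 b25
  row 3: a1 a2 a3 b34 a5
  row 4: b41 b42 a3 a4 a5
Rows 3 and 4 agree on X5; apply X5→X4 and equate their X4 entries.
Rows 1 and 2 agree on X3; apply X3→X1, X2 and equate their X1, X2 entries.
Rows 1 and 4 agree on X3; apply X3→X1, X2 and equate their X1, X2 entries.
Row 3 is now all distinguished symbols — the join is lossless.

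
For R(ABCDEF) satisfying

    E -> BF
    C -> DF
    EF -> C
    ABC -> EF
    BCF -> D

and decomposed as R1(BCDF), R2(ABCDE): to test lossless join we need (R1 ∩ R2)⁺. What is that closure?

BCDF

R1 ∩ R2 = {BCD}.
C → DF applies, adding F
Closure: {BCDF}.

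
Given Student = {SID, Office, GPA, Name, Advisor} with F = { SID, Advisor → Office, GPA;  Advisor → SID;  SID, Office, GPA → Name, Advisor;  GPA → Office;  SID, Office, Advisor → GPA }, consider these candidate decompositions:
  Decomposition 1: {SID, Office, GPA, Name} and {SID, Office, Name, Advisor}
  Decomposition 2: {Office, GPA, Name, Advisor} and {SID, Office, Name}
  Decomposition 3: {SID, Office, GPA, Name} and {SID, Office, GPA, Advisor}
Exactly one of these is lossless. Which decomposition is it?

Decomposition 3

Decomposition 1: common = {SID, Office, Name}, closure = {SID, Office, Name} → lossy.
Decomposition 2: common = {Office, Name}, closure = {Office, Name} → lossy.
Decomposition 3: common = {SID, Office, GPA}, closure = {SID, Office, GPA, Name, Advisor} → lossless.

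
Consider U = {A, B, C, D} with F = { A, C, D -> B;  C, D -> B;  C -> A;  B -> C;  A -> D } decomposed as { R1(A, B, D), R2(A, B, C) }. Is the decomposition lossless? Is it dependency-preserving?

lossless and dependency-preserving

Lossless test: (A, B)⁺ = {A, B, C, D}, which contains all of one fragment — lossless.
Dependency preservation: A, C, D → B; C, D → B are not contained in any single fragment, but the restricted closure of each left-hand side across the fragments still reaches the right-hand side; the remaining FDs each lie inside some fragment. All dependencies are preserved.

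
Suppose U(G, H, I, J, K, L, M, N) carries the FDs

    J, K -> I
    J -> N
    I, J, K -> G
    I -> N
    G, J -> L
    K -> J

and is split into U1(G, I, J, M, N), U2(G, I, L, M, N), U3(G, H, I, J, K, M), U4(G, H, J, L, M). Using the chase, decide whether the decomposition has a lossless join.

Chase test. Columns are G, H, I, J, K, L, M, N; row i has aⱼ where attribute j ∈ Ui, else bᵢⱼ.
Initial tableau (one row per fragment):
  row 1: a1 b12 a3 a4 b15 b16 a7 a8
  row 2: a1 b22 a3 b24 b25 a6 a7 a8
  row 3: a1 a2 a3 a4 a5 b36 a7 b38
  row 4: a1 a2 b43 a4 b45 a6 a7 b48
Rows 1 and 3 agree on J; apply J→N and equate their N entries.
Rows 1 and 4 agree on J; apply J→N and equate their N entries.
Rows 1 and 3 agree on G, J; apply G, J→L and equate their L entries.
Rows 1 and 4 agree on G, J; apply G, J→L and equate their L entries.
Row 3 is now all distinguished symbols — the join is lossless.

Yes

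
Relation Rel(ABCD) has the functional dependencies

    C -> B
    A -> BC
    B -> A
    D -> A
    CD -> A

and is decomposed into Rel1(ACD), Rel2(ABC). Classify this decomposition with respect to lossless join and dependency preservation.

lossless and dependency-preserving

Lossless test: (AC)⁺ = {ABC}, which contains all of one fragment — lossless.
Dependency preservation: every FD's attributes lie within a single fragment, so each can be enforced locally — preserved.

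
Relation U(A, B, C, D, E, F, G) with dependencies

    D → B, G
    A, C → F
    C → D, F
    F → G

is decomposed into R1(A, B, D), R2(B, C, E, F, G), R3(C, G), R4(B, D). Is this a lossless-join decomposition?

Chase test. Columns are A, B, C, D, E, F, G; row i has aⱼ where attribute j ∈ Ri, else bᵢⱼ.
Initial tableau (one row per fragment):
  row 1: a1 a2 b13 a4 b15 b16 b17
  row 2: b21 a2 a3 b24 a5 a6 a7
  row 3: b31 b32 a3 b34 b35 b36 a7
  row 4: b41 a2 b43 a4 b45 b46 b47
Rows 1 and 4 agree on D; apply D→B, G and equate their B, G entries.
Rows 2 and 3 agree on C; apply C→D, F and equate their D, F entries.
Rows 2 and 3 agree on D; apply D→B, G and equate their B, G entries.
No row becomes fully distinguished — the join is lossy.

No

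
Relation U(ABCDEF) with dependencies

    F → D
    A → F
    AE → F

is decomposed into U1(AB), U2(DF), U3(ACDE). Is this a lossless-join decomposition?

No

Chase test. Columns are ABCDEF; row i has aⱼ where attribute j ∈ Ui, else bᵢⱼ.
Initial tableau (one row per fragment):
  row 1: a1 a2 b13 b14 b15 b16
  row 2: b21 b22 b23 a4 b25 a6
  row 3: a1 b32 a3 a4 a5 b36
Rows 1 and 3 agree on A; apply A→F and equate their F entries.
Rows 1 and 3 agree on F; apply F→D and equate their D entries.
No row becomes fully distinguished — the join is lossy.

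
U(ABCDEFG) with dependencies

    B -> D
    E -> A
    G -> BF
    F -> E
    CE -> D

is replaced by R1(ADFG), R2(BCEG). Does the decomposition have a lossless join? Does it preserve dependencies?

lossless but not dependency-preserving

Lossless test: (G)⁺ = {ABDEFG}, which contains all of one fragment — lossless.
Dependency preservation: the restricted closure of {B} across the fragments never reaches {D}, so B → D cannot be enforced without a join — not preserved.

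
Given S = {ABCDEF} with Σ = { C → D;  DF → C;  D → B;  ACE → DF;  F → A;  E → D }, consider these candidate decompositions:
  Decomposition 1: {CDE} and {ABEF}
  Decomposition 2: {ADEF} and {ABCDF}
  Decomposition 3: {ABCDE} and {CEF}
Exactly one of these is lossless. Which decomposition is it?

Decomposition 1: common = {E}, closure = {BDE} → lossy.
Decomposition 2: common = {ADF}, closure = {ABCDF} → lossless.
Decomposition 3: common = {CE}, closure = {BCDE} → lossy.

Decomposition 2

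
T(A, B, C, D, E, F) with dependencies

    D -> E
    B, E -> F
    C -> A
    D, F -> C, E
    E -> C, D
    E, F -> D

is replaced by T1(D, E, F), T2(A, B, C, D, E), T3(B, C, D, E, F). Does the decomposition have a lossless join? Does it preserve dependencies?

Lossless test (chase): Rows 2 and 3 agree on B, E; apply B, E→F and equate their F entries. Rows 2 and 3 agree on C; apply C→A and equate their A entries. Rows 1 and 2 agree on D, F; apply D, F→C, E and equate their C, E entries. Rows 1 and 2 agree on C; apply C→A and equate their A entries. Row 2 is now all distinguished symbols — the join is lossless.
Dependency preservation: every FD's attributes lie within a single fragment, so each can be enforced locally — preserved.

lossless and dependency-preserving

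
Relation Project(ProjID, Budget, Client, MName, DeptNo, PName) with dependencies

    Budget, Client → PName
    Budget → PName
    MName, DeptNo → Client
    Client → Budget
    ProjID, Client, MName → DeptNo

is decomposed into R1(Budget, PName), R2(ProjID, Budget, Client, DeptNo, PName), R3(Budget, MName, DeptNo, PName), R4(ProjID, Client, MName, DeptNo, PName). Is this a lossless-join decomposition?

Yes

Chase test. Columns are ProjID, Budget, Client, MName, DeptNo, PName; row i has aⱼ where attribute j ∈ Ri, else bᵢⱼ.
Initial tableau (one row per fragment):
  row 1: b11 a2 b13 b14 b15 a6
  row 2: a1 a2 a3 b24 a5 a6
  row 3: b31 a2 b33 a4 a5 a6
  row 4: a1 b42 a3 a4 a5 a6
Rows 3 and 4 agree on MName, DeptNo; apply MName, DeptNo→Client and equate their Client entries.
Rows 2 and 4 agree on Client; apply Client→Budget and equate their Budget entries.
Row 4 is now all distinguished symbols — the join is lossless.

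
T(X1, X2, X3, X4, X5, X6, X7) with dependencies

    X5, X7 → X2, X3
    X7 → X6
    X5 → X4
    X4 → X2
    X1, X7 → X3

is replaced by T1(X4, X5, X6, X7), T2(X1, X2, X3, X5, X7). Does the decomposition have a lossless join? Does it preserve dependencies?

lossless but not dependency-preserving

Lossless test: (X5, X7)⁺ = {X2, X3, X4, X5, X6, X7}, which contains all of one fragment — lossless.
Dependency preservation: the restricted closure of {X4} across the fragments never reaches {X2}, so X4 → X2 cannot be enforced without a join — not preserved.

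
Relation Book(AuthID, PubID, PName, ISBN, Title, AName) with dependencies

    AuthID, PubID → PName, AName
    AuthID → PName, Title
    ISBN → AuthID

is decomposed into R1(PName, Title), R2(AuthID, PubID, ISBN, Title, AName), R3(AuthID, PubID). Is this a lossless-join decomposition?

No

Chase test. Columns are AuthID, PubID, PName, ISBN, Title, AName; row i has aⱼ where attribute j ∈ Ri, else bᵢⱼ.
Initial tableau (one row per fragment):
  row 1: b11 b12 a3 b14 a5 b16
  row 2: a1 a2 b23 a4 a5 a6
  row 3: a1 a2 b33 b34 b35 b36
Rows 2 and 3 agree on AuthID, PubID; apply AuthID, PubID→PName, AName and equate their PName, AName entries.
Rows 2 and 3 agree on AuthID; apply AuthID→PName, Title and equate their PName, Title entries.
No row becomes fully distinguished — the join is lossy.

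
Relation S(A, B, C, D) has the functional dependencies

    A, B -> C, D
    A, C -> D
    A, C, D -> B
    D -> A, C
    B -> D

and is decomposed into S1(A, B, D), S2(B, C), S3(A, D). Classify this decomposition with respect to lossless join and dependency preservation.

Lossless test (chase): Rows 1 and 3 agree on D; apply D→A, C and equate their A, C entries. Rows 1 and 2 agree on B; apply B→D and equate their D entries. Rows 1 and 3 agree on A, C, D; apply A, C, D→B and equate their B entries. Rows 1 and 2 agree on D; apply D→A, C and equate their A, C entries. Row 1 is now all distinguished symbols — the join is lossless.
Dependency preservation: the restricted closure of {A, C} across the fragments never reaches {D}, so A, C → D cannot be enforced without a join — not preserved.

lossless but not dependency-preserving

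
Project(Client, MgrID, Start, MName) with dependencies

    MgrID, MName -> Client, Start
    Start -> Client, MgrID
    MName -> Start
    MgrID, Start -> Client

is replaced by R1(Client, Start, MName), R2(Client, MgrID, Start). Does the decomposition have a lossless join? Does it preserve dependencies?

Lossless test: (Client, Start)⁺ = {Client, MgrID, Start}, which contains all of one fragment — lossless.
Dependency preservation: MgrID, MName → Client, Start is not contained in any single fragment, but the restricted closure of its left-hand side across the fragments still reaches the right-hand side; the remaining FDs each lie inside some fragment. All dependencies are preserved.

lossless and dependency-preserving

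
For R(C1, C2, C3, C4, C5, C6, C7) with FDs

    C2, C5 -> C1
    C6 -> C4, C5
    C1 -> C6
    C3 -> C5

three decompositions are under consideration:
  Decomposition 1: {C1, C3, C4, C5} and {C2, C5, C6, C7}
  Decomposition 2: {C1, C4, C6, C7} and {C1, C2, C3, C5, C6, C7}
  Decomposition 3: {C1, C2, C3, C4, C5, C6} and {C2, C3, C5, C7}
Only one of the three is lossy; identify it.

Decomposition 1: common = {C5}, closure = {C5} → lossy.
Decomposition 2: common = {C1, C6, C7}, closure = {C1, C4, C5, C6, C7} → lossless.
Decomposition 3: common = {C2, C3, C5}, closure = {C1, C2, C3, C4, C5, C6} → lossless.

Decomposition 1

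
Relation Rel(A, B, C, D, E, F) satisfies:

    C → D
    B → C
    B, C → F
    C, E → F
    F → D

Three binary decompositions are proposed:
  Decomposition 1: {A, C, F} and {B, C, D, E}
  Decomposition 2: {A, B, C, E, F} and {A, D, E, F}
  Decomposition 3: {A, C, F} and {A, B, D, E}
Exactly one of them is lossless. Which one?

Decomposition 1: common = {C}, closure = {C, D} → lossy.
Decomposition 2: common = {A, E, F}, closure = {A, D, E, F} → lossless.
Decomposition 3: common = {A}, closure = {A} → lossy.

Decomposition 2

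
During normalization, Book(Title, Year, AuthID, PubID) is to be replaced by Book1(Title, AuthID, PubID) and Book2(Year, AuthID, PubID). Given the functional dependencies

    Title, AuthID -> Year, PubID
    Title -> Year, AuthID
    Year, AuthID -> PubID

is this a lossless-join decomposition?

No

Common attributes: Book1 ∩ Book2 = {AuthID, PubID}.
No dependency enlarges {AuthID, PubID}, so (AuthID, PubID)⁺ = {AuthID, PubID}.
The closure contains neither all of Book1 = {Title, AuthID, PubID} nor all of Book2 = {Year, AuthID, PubID}, so the common attributes are not a superkey of either fragment. The join is lossy.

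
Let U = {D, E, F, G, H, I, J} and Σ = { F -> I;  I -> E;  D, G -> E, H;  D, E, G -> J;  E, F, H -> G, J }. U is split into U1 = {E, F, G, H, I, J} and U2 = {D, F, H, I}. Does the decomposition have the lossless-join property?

Yes

Common attributes: U1 ∩ U2 = {F, H, I}.
Closure of {F, H, I}: I → E applies, adding E; E, F, H → G, J applies, adding G, J. So (F, H, I)⁺ = {E, F, G, H, I, J}.
This closure contains every attribute of U1, so U1 ∩ U2 → U1. The join is lossless.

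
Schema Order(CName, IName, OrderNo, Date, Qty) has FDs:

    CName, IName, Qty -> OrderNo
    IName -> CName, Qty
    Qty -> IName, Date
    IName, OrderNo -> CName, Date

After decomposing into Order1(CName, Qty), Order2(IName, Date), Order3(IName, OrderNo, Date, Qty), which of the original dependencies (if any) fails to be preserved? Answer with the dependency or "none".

none

CName, IName, Qty → OrderNo: restricted closure across fragments reaches OrderNo.
IName → CName, Qty: restricted closure across fragments reaches CName, Qty.
Qty → IName, Date lies within Order3.
IName, OrderNo → CName, Date: restricted closure across fragments reaches CName, Date.
Every dependency is enforceable on the fragments, so the decomposition is dependency-preserving.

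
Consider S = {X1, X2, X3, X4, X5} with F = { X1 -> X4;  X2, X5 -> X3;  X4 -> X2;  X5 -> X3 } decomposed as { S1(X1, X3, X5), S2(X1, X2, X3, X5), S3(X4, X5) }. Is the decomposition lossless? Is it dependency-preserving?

lossy and not dependency-preserving

Lossless test (chase): Rows 1 and 2 agree on X1; apply X1→X4 and equate their X4 entries. Rows 1 and 2 agree on X4; apply X4→X2 and equate their X2 entries. Rows 1 and 3 agree on X5; apply X5→X3 and equate their X3 entries. No row becomes fully distinguished — the join is lossy.
Dependency preservation: the restricted closure of {X1} across the fragments never reaches {X4}, so X1 → X4 cannot be enforced without a join — not preserved.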